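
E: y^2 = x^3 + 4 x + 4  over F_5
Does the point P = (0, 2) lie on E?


Check whether y^2 = x^3 + 4 x + 4 (mod 5) for (x, y) = (0, 2).
LHS: y^2 = 2^2 mod 5 = 4
RHS: x^3 + 4 x + 4 = 0^3 + 4*0 + 4 mod 5 = 4
LHS = RHS

Yes, on the curve


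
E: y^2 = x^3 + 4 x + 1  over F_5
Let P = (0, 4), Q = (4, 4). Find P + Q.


P != Q, so use the chord formula.
s = (y2 - y1) / (x2 - x1) = (0) / (4) mod 5 = 0
x3 = s^2 - x1 - x2 mod 5 = 0^2 - 0 - 4 = 1
y3 = s (x1 - x3) - y1 mod 5 = 0 * (0 - 1) - 4 = 1

P + Q = (1, 1)


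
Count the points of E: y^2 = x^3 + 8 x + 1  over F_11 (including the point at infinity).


For each x in F_11, count y with y^2 = x^3 + 8 x + 1 mod 11:
  x = 0: RHS = 1, y in [1, 10]  -> 2 point(s)
  x = 2: RHS = 3, y in [5, 6]  -> 2 point(s)
  x = 4: RHS = 9, y in [3, 8]  -> 2 point(s)
  x = 5: RHS = 1, y in [1, 10]  -> 2 point(s)
  x = 6: RHS = 1, y in [1, 10]  -> 2 point(s)
  x = 7: RHS = 4, y in [2, 9]  -> 2 point(s)
  x = 8: RHS = 5, y in [4, 7]  -> 2 point(s)
  x = 10: RHS = 3, y in [5, 6]  -> 2 point(s)
Affine points: 16. Add the point at infinity: total = 17.

#E(F_11) = 17


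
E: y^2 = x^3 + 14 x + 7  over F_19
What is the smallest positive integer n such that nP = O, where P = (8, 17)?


Compute successive multiples of P until we hit O:
  1P = (8, 17)
  2P = (0, 8)
  3P = (9, 8)
  4P = (7, 12)
  5P = (10, 11)
  6P = (10, 8)
  7P = (7, 7)
  8P = (9, 11)
  ... (continuing to 11P)
  11P = O

ord(P) = 11


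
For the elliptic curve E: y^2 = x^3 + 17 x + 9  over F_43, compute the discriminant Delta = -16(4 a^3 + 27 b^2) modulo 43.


4 a^3 + 27 b^2 = 4*17^3 + 27*9^2 = 19652 + 2187 = 21839
Delta = -16 * (21839) = -349424
Delta mod 43 = 37

Delta = 37 (mod 43)


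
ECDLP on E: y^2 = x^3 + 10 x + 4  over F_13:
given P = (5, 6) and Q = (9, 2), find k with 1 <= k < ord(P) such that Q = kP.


Enumerate multiples of P until we hit Q = (9, 2):
  1P = (5, 6)
  2P = (0, 11)
  3P = (9, 11)
  4P = (3, 3)
  5P = (4, 2)
  6P = (7, 12)
  7P = (10, 5)
  8P = (10, 8)
  9P = (7, 1)
  10P = (4, 11)
  11P = (3, 10)
  12P = (9, 2)
Match found at i = 12.

k = 12


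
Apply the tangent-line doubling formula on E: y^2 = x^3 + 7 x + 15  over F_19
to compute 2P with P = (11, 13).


Doubling: s = (3 x1^2 + a) / (2 y1)
s = (3*11^2 + 7) / (2*13) mod 19 = 4
x3 = s^2 - 2 x1 mod 19 = 4^2 - 2*11 = 13
y3 = s (x1 - x3) - y1 mod 19 = 4 * (11 - 13) - 13 = 17

2P = (13, 17)


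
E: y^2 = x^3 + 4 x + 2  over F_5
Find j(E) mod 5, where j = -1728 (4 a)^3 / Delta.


Delta = -16(4 a^3 + 27 b^2) mod 5 = 1
-1728 * (4 a)^3 = -1728 * (4*4)^3 mod 5 = 2
j = 2 * 1^(-1) mod 5 = 2

j = 2 (mod 5)


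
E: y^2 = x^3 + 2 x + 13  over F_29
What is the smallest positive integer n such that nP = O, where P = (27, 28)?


Compute successive multiples of P until we hit O:
  1P = (27, 28)
  2P = (24, 9)
  3P = (2, 24)
  4P = (1, 4)
  5P = (7, 15)
  6P = (20, 7)
  7P = (20, 22)
  8P = (7, 14)
  ... (continuing to 13P)
  13P = O

ord(P) = 13


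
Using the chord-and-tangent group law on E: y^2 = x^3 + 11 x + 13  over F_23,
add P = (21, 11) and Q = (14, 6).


P != Q, so use the chord formula.
s = (y2 - y1) / (x2 - x1) = (18) / (16) mod 23 = 4
x3 = s^2 - x1 - x2 mod 23 = 4^2 - 21 - 14 = 4
y3 = s (x1 - x3) - y1 mod 23 = 4 * (21 - 4) - 11 = 11

P + Q = (4, 11)


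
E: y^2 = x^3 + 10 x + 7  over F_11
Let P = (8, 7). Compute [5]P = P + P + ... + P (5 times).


k = 5 = 101_2 (binary, LSB first: 101)
Double-and-add from P = (8, 7):
  bit 0 = 1: acc = O + (8, 7) = (8, 7)
  bit 1 = 0: acc unchanged = (8, 7)
  bit 2 = 1: acc = (8, 7) + (4, 1) = (4, 10)

5P = (4, 10)


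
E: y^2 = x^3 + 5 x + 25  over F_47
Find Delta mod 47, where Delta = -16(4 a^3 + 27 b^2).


4 a^3 + 27 b^2 = 4*5^3 + 27*25^2 = 500 + 16875 = 17375
Delta = -16 * (17375) = -278000
Delta mod 47 = 5

Delta = 5 (mod 47)


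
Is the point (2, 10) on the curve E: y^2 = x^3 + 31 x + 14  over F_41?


Check whether y^2 = x^3 + 31 x + 14 (mod 41) for (x, y) = (2, 10).
LHS: y^2 = 10^2 mod 41 = 18
RHS: x^3 + 31 x + 14 = 2^3 + 31*2 + 14 mod 41 = 2
LHS != RHS

No, not on the curve


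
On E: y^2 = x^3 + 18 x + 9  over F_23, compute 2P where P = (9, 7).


Doubling: s = (3 x1^2 + a) / (2 y1)
s = (3*9^2 + 18) / (2*7) mod 23 = 17
x3 = s^2 - 2 x1 mod 23 = 17^2 - 2*9 = 18
y3 = s (x1 - x3) - y1 mod 23 = 17 * (9 - 18) - 7 = 1

2P = (18, 1)


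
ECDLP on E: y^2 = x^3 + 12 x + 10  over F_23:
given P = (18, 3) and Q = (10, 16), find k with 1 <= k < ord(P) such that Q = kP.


Enumerate multiples of P until we hit Q = (10, 16):
  1P = (18, 3)
  2P = (19, 17)
  3P = (21, 1)
  4P = (10, 7)
  5P = (1, 0)
  6P = (10, 16)
Match found at i = 6.

k = 6


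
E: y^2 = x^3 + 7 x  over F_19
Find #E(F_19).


For each x in F_19, count y with y^2 = x^3 + 7 x + 0 mod 19:
  x = 0: RHS = 0, y in [0]  -> 1 point(s)
  x = 4: RHS = 16, y in [4, 15]  -> 2 point(s)
  x = 6: RHS = 11, y in [7, 12]  -> 2 point(s)
  x = 8: RHS = 17, y in [6, 13]  -> 2 point(s)
  x = 10: RHS = 6, y in [5, 14]  -> 2 point(s)
  x = 12: RHS = 7, y in [8, 11]  -> 2 point(s)
  x = 14: RHS = 11, y in [7, 12]  -> 2 point(s)
  x = 16: RHS = 9, y in [3, 16]  -> 2 point(s)
  x = 17: RHS = 16, y in [4, 15]  -> 2 point(s)
  x = 18: RHS = 11, y in [7, 12]  -> 2 point(s)
Affine points: 19. Add the point at infinity: total = 20.

#E(F_19) = 20


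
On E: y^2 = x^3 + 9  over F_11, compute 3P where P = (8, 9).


k = 3 = 11_2 (binary, LSB first: 11)
Double-and-add from P = (8, 9):
  bit 0 = 1: acc = O + (8, 9) = (8, 9)
  bit 1 = 1: acc = (8, 9) + (0, 3) = (7, 0)

3P = (7, 0)


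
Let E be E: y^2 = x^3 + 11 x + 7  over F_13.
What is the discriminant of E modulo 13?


4 a^3 + 27 b^2 = 4*11^3 + 27*7^2 = 5324 + 1323 = 6647
Delta = -16 * (6647) = -106352
Delta mod 13 = 1

Delta = 1 (mod 13)


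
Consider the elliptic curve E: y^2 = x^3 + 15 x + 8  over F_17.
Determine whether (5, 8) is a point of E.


Check whether y^2 = x^3 + 15 x + 8 (mod 17) for (x, y) = (5, 8).
LHS: y^2 = 8^2 mod 17 = 13
RHS: x^3 + 15 x + 8 = 5^3 + 15*5 + 8 mod 17 = 4
LHS != RHS

No, not on the curve


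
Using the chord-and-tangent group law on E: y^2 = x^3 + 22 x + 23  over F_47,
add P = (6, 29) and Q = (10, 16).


P != Q, so use the chord formula.
s = (y2 - y1) / (x2 - x1) = (34) / (4) mod 47 = 32
x3 = s^2 - x1 - x2 mod 47 = 32^2 - 6 - 10 = 21
y3 = s (x1 - x3) - y1 mod 47 = 32 * (6 - 21) - 29 = 8

P + Q = (21, 8)


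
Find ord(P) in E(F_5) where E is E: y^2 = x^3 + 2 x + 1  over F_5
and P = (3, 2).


Compute successive multiples of P until we hit O:
  1P = (3, 2)
  2P = (0, 1)
  3P = (1, 2)
  4P = (1, 3)
  5P = (0, 4)
  6P = (3, 3)
  7P = O

ord(P) = 7


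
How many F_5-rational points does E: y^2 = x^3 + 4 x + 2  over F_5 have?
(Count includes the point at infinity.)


For each x in F_5, count y with y^2 = x^3 + 4 x + 2 mod 5:
  x = 3: RHS = 1, y in [1, 4]  -> 2 point(s)
Affine points: 2. Add the point at infinity: total = 3.

#E(F_5) = 3


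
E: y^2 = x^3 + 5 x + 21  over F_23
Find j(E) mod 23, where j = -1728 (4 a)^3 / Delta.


Delta = -16(4 a^3 + 27 b^2) mod 23 = 1
-1728 * (4 a)^3 = -1728 * (4*5)^3 mod 23 = 12
j = 12 * 1^(-1) mod 23 = 12

j = 12 (mod 23)


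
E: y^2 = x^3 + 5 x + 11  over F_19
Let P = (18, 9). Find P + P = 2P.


Doubling: s = (3 x1^2 + a) / (2 y1)
s = (3*18^2 + 5) / (2*9) mod 19 = 11
x3 = s^2 - 2 x1 mod 19 = 11^2 - 2*18 = 9
y3 = s (x1 - x3) - y1 mod 19 = 11 * (18 - 9) - 9 = 14

2P = (9, 14)


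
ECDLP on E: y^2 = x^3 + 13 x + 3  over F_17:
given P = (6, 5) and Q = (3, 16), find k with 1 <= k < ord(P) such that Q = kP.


Enumerate multiples of P until we hit Q = (3, 16):
  1P = (6, 5)
  2P = (3, 16)
Match found at i = 2.

k = 2


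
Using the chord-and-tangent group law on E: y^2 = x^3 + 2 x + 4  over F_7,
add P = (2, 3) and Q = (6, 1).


P != Q, so use the chord formula.
s = (y2 - y1) / (x2 - x1) = (5) / (4) mod 7 = 3
x3 = s^2 - x1 - x2 mod 7 = 3^2 - 2 - 6 = 1
y3 = s (x1 - x3) - y1 mod 7 = 3 * (2 - 1) - 3 = 0

P + Q = (1, 0)


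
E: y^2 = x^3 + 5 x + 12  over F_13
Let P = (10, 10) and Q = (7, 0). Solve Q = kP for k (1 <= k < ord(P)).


Enumerate multiples of P until we hit Q = (7, 0):
  1P = (10, 10)
  2P = (7, 0)
Match found at i = 2.

k = 2


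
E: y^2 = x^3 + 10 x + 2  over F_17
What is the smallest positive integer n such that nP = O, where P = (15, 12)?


Compute successive multiples of P until we hit O:
  1P = (15, 12)
  2P = (0, 6)
  3P = (11, 10)
  4P = (4, 2)
  5P = (14, 9)
  6P = (14, 8)
  7P = (4, 15)
  8P = (11, 7)
  ... (continuing to 11P)
  11P = O

ord(P) = 11


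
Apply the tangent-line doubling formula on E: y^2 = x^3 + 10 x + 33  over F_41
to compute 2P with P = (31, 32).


Doubling: s = (3 x1^2 + a) / (2 y1)
s = (3*31^2 + 10) / (2*32) mod 41 = 1
x3 = s^2 - 2 x1 mod 41 = 1^2 - 2*31 = 21
y3 = s (x1 - x3) - y1 mod 41 = 1 * (31 - 21) - 32 = 19

2P = (21, 19)


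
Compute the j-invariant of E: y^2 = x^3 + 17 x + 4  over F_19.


Delta = -16(4 a^3 + 27 b^2) mod 19 = 3
-1728 * (4 a)^3 = -1728 * (4*17)^3 mod 19 = 1
j = 1 * 3^(-1) mod 19 = 13

j = 13 (mod 19)


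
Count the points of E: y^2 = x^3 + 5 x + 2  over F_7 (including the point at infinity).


For each x in F_7, count y with y^2 = x^3 + 5 x + 2 mod 7:
  x = 0: RHS = 2, y in [3, 4]  -> 2 point(s)
  x = 1: RHS = 1, y in [1, 6]  -> 2 point(s)
  x = 3: RHS = 2, y in [3, 4]  -> 2 point(s)
  x = 4: RHS = 2, y in [3, 4]  -> 2 point(s)
Affine points: 8. Add the point at infinity: total = 9.

#E(F_7) = 9


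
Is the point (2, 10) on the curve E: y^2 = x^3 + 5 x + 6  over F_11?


Check whether y^2 = x^3 + 5 x + 6 (mod 11) for (x, y) = (2, 10).
LHS: y^2 = 10^2 mod 11 = 1
RHS: x^3 + 5 x + 6 = 2^3 + 5*2 + 6 mod 11 = 2
LHS != RHS

No, not on the curve


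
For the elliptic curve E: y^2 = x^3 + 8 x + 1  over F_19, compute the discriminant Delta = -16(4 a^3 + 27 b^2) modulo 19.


4 a^3 + 27 b^2 = 4*8^3 + 27*1^2 = 2048 + 27 = 2075
Delta = -16 * (2075) = -33200
Delta mod 19 = 12

Delta = 12 (mod 19)


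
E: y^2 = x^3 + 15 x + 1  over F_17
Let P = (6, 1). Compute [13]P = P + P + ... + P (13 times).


k = 13 = 1101_2 (binary, LSB first: 1011)
Double-and-add from P = (6, 1):
  bit 0 = 1: acc = O + (6, 1) = (6, 1)
  bit 1 = 0: acc unchanged = (6, 1)
  bit 2 = 1: acc = (6, 1) + (0, 16) = (13, 8)
  bit 3 = 1: acc = (13, 8) + (1, 0) = (11, 16)

13P = (11, 16)


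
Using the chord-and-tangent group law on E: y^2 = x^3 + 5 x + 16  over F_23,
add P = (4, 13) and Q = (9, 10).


P != Q, so use the chord formula.
s = (y2 - y1) / (x2 - x1) = (20) / (5) mod 23 = 4
x3 = s^2 - x1 - x2 mod 23 = 4^2 - 4 - 9 = 3
y3 = s (x1 - x3) - y1 mod 23 = 4 * (4 - 3) - 13 = 14

P + Q = (3, 14)


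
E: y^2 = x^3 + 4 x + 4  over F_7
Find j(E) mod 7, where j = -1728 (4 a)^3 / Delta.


Delta = -16(4 a^3 + 27 b^2) mod 7 = 3
-1728 * (4 a)^3 = -1728 * (4*4)^3 mod 7 = 1
j = 1 * 3^(-1) mod 7 = 5

j = 5 (mod 7)


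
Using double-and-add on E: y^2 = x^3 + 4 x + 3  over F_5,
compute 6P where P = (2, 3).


k = 6 = 110_2 (binary, LSB first: 011)
Double-and-add from P = (2, 3):
  bit 0 = 0: acc unchanged = O
  bit 1 = 1: acc = O + (2, 2) = (2, 2)
  bit 2 = 1: acc = (2, 2) + (2, 3) = O

6P = O


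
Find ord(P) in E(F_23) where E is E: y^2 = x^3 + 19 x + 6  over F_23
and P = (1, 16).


Compute successive multiples of P until we hit O:
  1P = (1, 16)
  2P = (0, 12)
  3P = (15, 20)
  4P = (16, 6)
  5P = (9, 20)
  6P = (19, 21)
  7P = (4, 10)
  8P = (22, 3)
  ... (continuing to 30P)
  30P = O

ord(P) = 30


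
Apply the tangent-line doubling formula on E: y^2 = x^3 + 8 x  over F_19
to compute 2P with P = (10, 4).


Doubling: s = (3 x1^2 + a) / (2 y1)
s = (3*10^2 + 8) / (2*4) mod 19 = 10
x3 = s^2 - 2 x1 mod 19 = 10^2 - 2*10 = 4
y3 = s (x1 - x3) - y1 mod 19 = 10 * (10 - 4) - 4 = 18

2P = (4, 18)


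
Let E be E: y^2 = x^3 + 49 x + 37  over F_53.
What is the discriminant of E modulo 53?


4 a^3 + 27 b^2 = 4*49^3 + 27*37^2 = 470596 + 36963 = 507559
Delta = -16 * (507559) = -8120944
Delta mod 53 = 34

Delta = 34 (mod 53)


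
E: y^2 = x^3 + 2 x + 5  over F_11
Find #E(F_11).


For each x in F_11, count y with y^2 = x^3 + 2 x + 5 mod 11:
  x = 0: RHS = 5, y in [4, 7]  -> 2 point(s)
  x = 3: RHS = 5, y in [4, 7]  -> 2 point(s)
  x = 4: RHS = 0, y in [0]  -> 1 point(s)
  x = 8: RHS = 5, y in [4, 7]  -> 2 point(s)
  x = 9: RHS = 4, y in [2, 9]  -> 2 point(s)
Affine points: 9. Add the point at infinity: total = 10.

#E(F_11) = 10


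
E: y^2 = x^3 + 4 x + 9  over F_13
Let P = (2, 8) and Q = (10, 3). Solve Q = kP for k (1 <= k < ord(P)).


Enumerate multiples of P until we hit Q = (10, 3):
  1P = (2, 8)
  2P = (10, 10)
  3P = (10, 3)
Match found at i = 3.

k = 3


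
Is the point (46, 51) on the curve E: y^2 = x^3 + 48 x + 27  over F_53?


Check whether y^2 = x^3 + 48 x + 27 (mod 53) for (x, y) = (46, 51).
LHS: y^2 = 51^2 mod 53 = 4
RHS: x^3 + 48 x + 27 = 46^3 + 48*46 + 27 mod 53 = 37
LHS != RHS

No, not on the curve


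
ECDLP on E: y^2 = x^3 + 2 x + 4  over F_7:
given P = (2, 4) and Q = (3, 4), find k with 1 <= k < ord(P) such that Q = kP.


Enumerate multiples of P until we hit Q = (3, 4):
  1P = (2, 4)
  2P = (3, 3)
  3P = (3, 4)
Match found at i = 3.

k = 3


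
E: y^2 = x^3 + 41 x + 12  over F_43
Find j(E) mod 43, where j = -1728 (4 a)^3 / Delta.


Delta = -16(4 a^3 + 27 b^2) mod 43 = 9
-1728 * (4 a)^3 = -1728 * (4*41)^3 mod 43 = 11
j = 11 * 9^(-1) mod 43 = 6

j = 6 (mod 43)


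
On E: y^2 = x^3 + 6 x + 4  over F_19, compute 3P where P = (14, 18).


k = 3 = 11_2 (binary, LSB first: 11)
Double-and-add from P = (14, 18):
  bit 0 = 1: acc = O + (14, 18) = (14, 18)
  bit 1 = 1: acc = (14, 18) + (2, 9) = (0, 2)

3P = (0, 2)


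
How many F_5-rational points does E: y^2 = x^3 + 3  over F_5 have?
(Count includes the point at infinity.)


For each x in F_5, count y with y^2 = x^3 + 0 x + 3 mod 5:
  x = 1: RHS = 4, y in [2, 3]  -> 2 point(s)
  x = 2: RHS = 1, y in [1, 4]  -> 2 point(s)
  x = 3: RHS = 0, y in [0]  -> 1 point(s)
Affine points: 5. Add the point at infinity: total = 6.

#E(F_5) = 6


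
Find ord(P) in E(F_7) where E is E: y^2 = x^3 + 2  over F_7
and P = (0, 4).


Compute successive multiples of P until we hit O:
  1P = (0, 4)
  2P = (0, 3)
  3P = O

ord(P) = 3


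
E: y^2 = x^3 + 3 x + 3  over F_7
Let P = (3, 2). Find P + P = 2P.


Doubling: s = (3 x1^2 + a) / (2 y1)
s = (3*3^2 + 3) / (2*2) mod 7 = 4
x3 = s^2 - 2 x1 mod 7 = 4^2 - 2*3 = 3
y3 = s (x1 - x3) - y1 mod 7 = 4 * (3 - 3) - 2 = 5

2P = (3, 5)


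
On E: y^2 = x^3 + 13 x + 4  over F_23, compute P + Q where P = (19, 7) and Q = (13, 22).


P != Q, so use the chord formula.
s = (y2 - y1) / (x2 - x1) = (15) / (17) mod 23 = 9
x3 = s^2 - x1 - x2 mod 23 = 9^2 - 19 - 13 = 3
y3 = s (x1 - x3) - y1 mod 23 = 9 * (19 - 3) - 7 = 22

P + Q = (3, 22)


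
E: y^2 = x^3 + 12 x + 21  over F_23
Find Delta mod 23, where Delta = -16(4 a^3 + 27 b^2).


4 a^3 + 27 b^2 = 4*12^3 + 27*21^2 = 6912 + 11907 = 18819
Delta = -16 * (18819) = -301104
Delta mod 23 = 12

Delta = 12 (mod 23)


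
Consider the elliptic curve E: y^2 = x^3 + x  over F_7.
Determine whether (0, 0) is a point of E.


Check whether y^2 = x^3 + 1 x + 0 (mod 7) for (x, y) = (0, 0).
LHS: y^2 = 0^2 mod 7 = 0
RHS: x^3 + 1 x + 0 = 0^3 + 1*0 + 0 mod 7 = 0
LHS = RHS

Yes, on the curve


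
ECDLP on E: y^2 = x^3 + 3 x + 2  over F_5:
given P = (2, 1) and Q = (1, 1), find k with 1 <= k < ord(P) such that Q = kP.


Enumerate multiples of P until we hit Q = (1, 1):
  1P = (2, 1)
  2P = (1, 4)
  3P = (1, 1)
Match found at i = 3.

k = 3


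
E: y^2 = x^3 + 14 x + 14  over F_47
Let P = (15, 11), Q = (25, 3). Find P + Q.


P != Q, so use the chord formula.
s = (y2 - y1) / (x2 - x1) = (39) / (10) mod 47 = 18
x3 = s^2 - x1 - x2 mod 47 = 18^2 - 15 - 25 = 2
y3 = s (x1 - x3) - y1 mod 47 = 18 * (15 - 2) - 11 = 35

P + Q = (2, 35)


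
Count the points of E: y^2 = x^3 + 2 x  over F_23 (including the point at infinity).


For each x in F_23, count y with y^2 = x^3 + 2 x + 0 mod 23:
  x = 0: RHS = 0, y in [0]  -> 1 point(s)
  x = 1: RHS = 3, y in [7, 16]  -> 2 point(s)
  x = 2: RHS = 12, y in [9, 14]  -> 2 point(s)
  x = 4: RHS = 3, y in [7, 16]  -> 2 point(s)
  x = 7: RHS = 12, y in [9, 14]  -> 2 point(s)
  x = 10: RHS = 8, y in [10, 13]  -> 2 point(s)
  x = 12: RHS = 4, y in [2, 21]  -> 2 point(s)
  x = 14: RHS = 12, y in [9, 14]  -> 2 point(s)
  x = 15: RHS = 1, y in [1, 22]  -> 2 point(s)
  x = 17: RHS = 2, y in [5, 18]  -> 2 point(s)
  x = 18: RHS = 3, y in [7, 16]  -> 2 point(s)
  x = 20: RHS = 13, y in [6, 17]  -> 2 point(s)
Affine points: 23. Add the point at infinity: total = 24.

#E(F_23) = 24


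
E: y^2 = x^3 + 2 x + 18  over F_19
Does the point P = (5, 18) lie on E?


Check whether y^2 = x^3 + 2 x + 18 (mod 19) for (x, y) = (5, 18).
LHS: y^2 = 18^2 mod 19 = 1
RHS: x^3 + 2 x + 18 = 5^3 + 2*5 + 18 mod 19 = 1
LHS = RHS

Yes, on the curve


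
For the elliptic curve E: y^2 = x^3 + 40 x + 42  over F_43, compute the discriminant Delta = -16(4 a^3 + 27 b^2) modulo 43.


4 a^3 + 27 b^2 = 4*40^3 + 27*42^2 = 256000 + 47628 = 303628
Delta = -16 * (303628) = -4858048
Delta mod 43 = 6

Delta = 6 (mod 43)


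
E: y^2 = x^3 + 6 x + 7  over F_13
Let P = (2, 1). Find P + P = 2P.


Doubling: s = (3 x1^2 + a) / (2 y1)
s = (3*2^2 + 6) / (2*1) mod 13 = 9
x3 = s^2 - 2 x1 mod 13 = 9^2 - 2*2 = 12
y3 = s (x1 - x3) - y1 mod 13 = 9 * (2 - 12) - 1 = 0

2P = (12, 0)


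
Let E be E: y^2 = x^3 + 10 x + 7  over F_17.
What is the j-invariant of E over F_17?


Delta = -16(4 a^3 + 27 b^2) mod 17 = 2
-1728 * (4 a)^3 = -1728 * (4*10)^3 mod 17 = 4
j = 4 * 2^(-1) mod 17 = 2

j = 2 (mod 17)


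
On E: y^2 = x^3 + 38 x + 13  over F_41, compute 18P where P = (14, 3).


k = 18 = 10010_2 (binary, LSB first: 01001)
Double-and-add from P = (14, 3):
  bit 0 = 0: acc unchanged = O
  bit 1 = 1: acc = O + (38, 35) = (38, 35)
  bit 2 = 0: acc unchanged = (38, 35)
  bit 3 = 0: acc unchanged = (38, 35)
  bit 4 = 1: acc = (38, 35) + (10, 9) = (38, 6)

18P = (38, 6)


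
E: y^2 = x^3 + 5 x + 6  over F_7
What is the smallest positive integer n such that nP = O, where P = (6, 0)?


Compute successive multiples of P until we hit O:
  1P = (6, 0)
  2P = O

ord(P) = 2


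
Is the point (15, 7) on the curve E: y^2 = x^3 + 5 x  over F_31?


Check whether y^2 = x^3 + 5 x + 0 (mod 31) for (x, y) = (15, 7).
LHS: y^2 = 7^2 mod 31 = 18
RHS: x^3 + 5 x + 0 = 15^3 + 5*15 + 0 mod 31 = 9
LHS != RHS

No, not on the curve


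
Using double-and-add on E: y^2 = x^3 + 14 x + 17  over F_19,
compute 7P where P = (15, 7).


k = 7 = 111_2 (binary, LSB first: 111)
Double-and-add from P = (15, 7):
  bit 0 = 1: acc = O + (15, 7) = (15, 7)
  bit 1 = 1: acc = (15, 7) + (9, 6) = (4, 17)
  bit 2 = 1: acc = (4, 17) + (17, 0) = (15, 12)

7P = (15, 12)


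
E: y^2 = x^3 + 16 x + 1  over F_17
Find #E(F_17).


For each x in F_17, count y with y^2 = x^3 + 16 x + 1 mod 17:
  x = 0: RHS = 1, y in [1, 16]  -> 2 point(s)
  x = 1: RHS = 1, y in [1, 16]  -> 2 point(s)
  x = 3: RHS = 8, y in [5, 12]  -> 2 point(s)
  x = 5: RHS = 2, y in [6, 11]  -> 2 point(s)
  x = 12: RHS = 0, y in [0]  -> 1 point(s)
  x = 13: RHS = 9, y in [3, 14]  -> 2 point(s)
  x = 16: RHS = 1, y in [1, 16]  -> 2 point(s)
Affine points: 13. Add the point at infinity: total = 14.

#E(F_17) = 14


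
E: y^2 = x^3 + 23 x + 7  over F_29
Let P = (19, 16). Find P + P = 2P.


Doubling: s = (3 x1^2 + a) / (2 y1)
s = (3*19^2 + 23) / (2*16) mod 29 = 11
x3 = s^2 - 2 x1 mod 29 = 11^2 - 2*19 = 25
y3 = s (x1 - x3) - y1 mod 29 = 11 * (19 - 25) - 16 = 5

2P = (25, 5)


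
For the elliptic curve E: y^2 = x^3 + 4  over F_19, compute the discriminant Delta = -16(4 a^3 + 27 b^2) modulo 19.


4 a^3 + 27 b^2 = 4*0^3 + 27*4^2 = 0 + 432 = 432
Delta = -16 * (432) = -6912
Delta mod 19 = 4

Delta = 4 (mod 19)


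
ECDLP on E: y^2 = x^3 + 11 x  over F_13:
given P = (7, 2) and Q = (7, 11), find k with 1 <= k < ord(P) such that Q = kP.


Enumerate multiples of P until we hit Q = (7, 11):
  1P = (7, 2)
  2P = (9, 10)
  3P = (0, 0)
  4P = (9, 3)
  5P = (7, 11)
Match found at i = 5.

k = 5


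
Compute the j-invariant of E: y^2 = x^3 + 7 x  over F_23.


Delta = -16(4 a^3 + 27 b^2) mod 23 = 13
-1728 * (4 a)^3 = -1728 * (4*7)^3 mod 23 = 16
j = 16 * 13^(-1) mod 23 = 3

j = 3 (mod 23)


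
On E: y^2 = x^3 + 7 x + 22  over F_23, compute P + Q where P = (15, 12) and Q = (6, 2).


P != Q, so use the chord formula.
s = (y2 - y1) / (x2 - x1) = (13) / (14) mod 23 = 19
x3 = s^2 - x1 - x2 mod 23 = 19^2 - 15 - 6 = 18
y3 = s (x1 - x3) - y1 mod 23 = 19 * (15 - 18) - 12 = 0

P + Q = (18, 0)


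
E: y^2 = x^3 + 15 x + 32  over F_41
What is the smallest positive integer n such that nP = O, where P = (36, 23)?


Compute successive multiples of P until we hit O:
  1P = (36, 23)
  2P = (6, 25)
  3P = (38, 40)
  4P = (29, 16)
  5P = (18, 36)
  6P = (37, 21)
  7P = (13, 13)
  8P = (8, 7)
  ... (continuing to 35P)
  35P = O

ord(P) = 35


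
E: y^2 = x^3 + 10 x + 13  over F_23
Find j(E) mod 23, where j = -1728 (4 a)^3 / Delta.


Delta = -16(4 a^3 + 27 b^2) mod 23 = 3
-1728 * (4 a)^3 = -1728 * (4*10)^3 mod 23 = 4
j = 4 * 3^(-1) mod 23 = 9

j = 9 (mod 23)


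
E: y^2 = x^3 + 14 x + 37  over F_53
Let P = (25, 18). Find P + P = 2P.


Doubling: s = (3 x1^2 + a) / (2 y1)
s = (3*25^2 + 14) / (2*18) mod 53 = 51
x3 = s^2 - 2 x1 mod 53 = 51^2 - 2*25 = 7
y3 = s (x1 - x3) - y1 mod 53 = 51 * (25 - 7) - 18 = 52

2P = (7, 52)


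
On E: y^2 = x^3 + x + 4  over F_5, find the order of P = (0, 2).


Compute successive multiples of P until we hit O:
  1P = (0, 2)
  2P = (1, 4)
  3P = (3, 2)
  4P = (2, 3)
  5P = (2, 2)
  6P = (3, 3)
  7P = (1, 1)
  8P = (0, 3)
  ... (continuing to 9P)
  9P = O

ord(P) = 9


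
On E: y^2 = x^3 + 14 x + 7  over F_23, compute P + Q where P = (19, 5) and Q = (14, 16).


P != Q, so use the chord formula.
s = (y2 - y1) / (x2 - x1) = (11) / (18) mod 23 = 7
x3 = s^2 - x1 - x2 mod 23 = 7^2 - 19 - 14 = 16
y3 = s (x1 - x3) - y1 mod 23 = 7 * (19 - 16) - 5 = 16

P + Q = (16, 16)


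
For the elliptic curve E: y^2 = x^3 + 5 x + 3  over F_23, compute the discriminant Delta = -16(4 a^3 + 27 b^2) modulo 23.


4 a^3 + 27 b^2 = 4*5^3 + 27*3^2 = 500 + 243 = 743
Delta = -16 * (743) = -11888
Delta mod 23 = 3

Delta = 3 (mod 23)


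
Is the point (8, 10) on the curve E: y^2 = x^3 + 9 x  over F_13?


Check whether y^2 = x^3 + 9 x + 0 (mod 13) for (x, y) = (8, 10).
LHS: y^2 = 10^2 mod 13 = 9
RHS: x^3 + 9 x + 0 = 8^3 + 9*8 + 0 mod 13 = 12
LHS != RHS

No, not on the curve


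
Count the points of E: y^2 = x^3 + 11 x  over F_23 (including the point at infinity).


For each x in F_23, count y with y^2 = x^3 + 11 x + 0 mod 23:
  x = 0: RHS = 0, y in [0]  -> 1 point(s)
  x = 1: RHS = 12, y in [9, 14]  -> 2 point(s)
  x = 4: RHS = 16, y in [4, 19]  -> 2 point(s)
  x = 6: RHS = 6, y in [11, 12]  -> 2 point(s)
  x = 7: RHS = 6, y in [11, 12]  -> 2 point(s)
  x = 8: RHS = 2, y in [5, 18]  -> 2 point(s)
  x = 9: RHS = 0, y in [0]  -> 1 point(s)
  x = 10: RHS = 6, y in [11, 12]  -> 2 point(s)
  x = 11: RHS = 3, y in [7, 16]  -> 2 point(s)
  x = 14: RHS = 0, y in [0]  -> 1 point(s)
  x = 18: RHS = 4, y in [2, 21]  -> 2 point(s)
  x = 20: RHS = 9, y in [3, 20]  -> 2 point(s)
  x = 21: RHS = 16, y in [4, 19]  -> 2 point(s)
Affine points: 23. Add the point at infinity: total = 24.

#E(F_23) = 24


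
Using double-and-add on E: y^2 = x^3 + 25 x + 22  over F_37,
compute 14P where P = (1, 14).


k = 14 = 1110_2 (binary, LSB first: 0111)
Double-and-add from P = (1, 14):
  bit 0 = 0: acc unchanged = O
  bit 1 = 1: acc = O + (36, 25) = (36, 25)
  bit 2 = 1: acc = (36, 25) + (27, 20) = (4, 1)
  bit 3 = 1: acc = (4, 1) + (23, 31) = (21, 15)

14P = (21, 15)


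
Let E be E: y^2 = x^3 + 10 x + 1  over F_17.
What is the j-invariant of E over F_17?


Delta = -16(4 a^3 + 27 b^2) mod 17 = 15
-1728 * (4 a)^3 = -1728 * (4*10)^3 mod 17 = 4
j = 4 * 15^(-1) mod 17 = 15

j = 15 (mod 17)


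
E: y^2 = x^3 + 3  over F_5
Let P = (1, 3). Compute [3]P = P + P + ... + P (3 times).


k = 3 = 11_2 (binary, LSB first: 11)
Double-and-add from P = (1, 3):
  bit 0 = 1: acc = O + (1, 3) = (1, 3)
  bit 1 = 1: acc = (1, 3) + (2, 4) = (3, 0)

3P = (3, 0)


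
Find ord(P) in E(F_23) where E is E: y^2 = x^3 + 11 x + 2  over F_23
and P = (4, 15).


Compute successive multiples of P until we hit O:
  1P = (4, 15)
  2P = (10, 10)
  3P = (18, 12)
  4P = (19, 3)
  5P = (8, 2)
  6P = (0, 18)
  7P = (21, 15)
  8P = (21, 8)
  ... (continuing to 15P)
  15P = O

ord(P) = 15


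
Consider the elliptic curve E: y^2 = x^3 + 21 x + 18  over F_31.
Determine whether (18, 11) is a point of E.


Check whether y^2 = x^3 + 21 x + 18 (mod 31) for (x, y) = (18, 11).
LHS: y^2 = 11^2 mod 31 = 28
RHS: x^3 + 21 x + 18 = 18^3 + 21*18 + 18 mod 31 = 28
LHS = RHS

Yes, on the curve


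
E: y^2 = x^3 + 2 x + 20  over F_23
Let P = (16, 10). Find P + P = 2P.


Doubling: s = (3 x1^2 + a) / (2 y1)
s = (3*16^2 + 2) / (2*10) mod 23 = 4
x3 = s^2 - 2 x1 mod 23 = 4^2 - 2*16 = 7
y3 = s (x1 - x3) - y1 mod 23 = 4 * (16 - 7) - 10 = 3

2P = (7, 3)


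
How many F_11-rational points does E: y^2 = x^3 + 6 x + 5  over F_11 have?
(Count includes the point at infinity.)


For each x in F_11, count y with y^2 = x^3 + 6 x + 5 mod 11:
  x = 0: RHS = 5, y in [4, 7]  -> 2 point(s)
  x = 1: RHS = 1, y in [1, 10]  -> 2 point(s)
  x = 2: RHS = 3, y in [5, 6]  -> 2 point(s)
  x = 4: RHS = 5, y in [4, 7]  -> 2 point(s)
  x = 6: RHS = 4, y in [2, 9]  -> 2 point(s)
  x = 7: RHS = 5, y in [4, 7]  -> 2 point(s)
  x = 8: RHS = 4, y in [2, 9]  -> 2 point(s)
  x = 10: RHS = 9, y in [3, 8]  -> 2 point(s)
Affine points: 16. Add the point at infinity: total = 17.

#E(F_11) = 17


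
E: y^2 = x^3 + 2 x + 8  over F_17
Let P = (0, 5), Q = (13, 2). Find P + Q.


P != Q, so use the chord formula.
s = (y2 - y1) / (x2 - x1) = (14) / (13) mod 17 = 5
x3 = s^2 - x1 - x2 mod 17 = 5^2 - 0 - 13 = 12
y3 = s (x1 - x3) - y1 mod 17 = 5 * (0 - 12) - 5 = 3

P + Q = (12, 3)


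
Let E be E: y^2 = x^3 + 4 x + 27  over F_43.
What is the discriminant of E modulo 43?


4 a^3 + 27 b^2 = 4*4^3 + 27*27^2 = 256 + 19683 = 19939
Delta = -16 * (19939) = -319024
Delta mod 43 = 36

Delta = 36 (mod 43)


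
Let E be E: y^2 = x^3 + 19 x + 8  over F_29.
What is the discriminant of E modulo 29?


4 a^3 + 27 b^2 = 4*19^3 + 27*8^2 = 27436 + 1728 = 29164
Delta = -16 * (29164) = -466624
Delta mod 29 = 15

Delta = 15 (mod 29)


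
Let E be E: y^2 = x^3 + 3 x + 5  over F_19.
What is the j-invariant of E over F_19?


Delta = -16(4 a^3 + 27 b^2) mod 19 = 12
-1728 * (4 a)^3 = -1728 * (4*3)^3 mod 19 = 18
j = 18 * 12^(-1) mod 19 = 11

j = 11 (mod 19)


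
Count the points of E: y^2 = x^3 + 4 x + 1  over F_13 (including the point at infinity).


For each x in F_13, count y with y^2 = x^3 + 4 x + 1 mod 13:
  x = 0: RHS = 1, y in [1, 12]  -> 2 point(s)
  x = 2: RHS = 4, y in [2, 11]  -> 2 point(s)
  x = 3: RHS = 1, y in [1, 12]  -> 2 point(s)
  x = 4: RHS = 3, y in [4, 9]  -> 2 point(s)
  x = 5: RHS = 3, y in [4, 9]  -> 2 point(s)
  x = 8: RHS = 12, y in [5, 8]  -> 2 point(s)
  x = 9: RHS = 12, y in [5, 8]  -> 2 point(s)
  x = 10: RHS = 1, y in [1, 12]  -> 2 point(s)
  x = 12: RHS = 9, y in [3, 10]  -> 2 point(s)
Affine points: 18. Add the point at infinity: total = 19.

#E(F_13) = 19


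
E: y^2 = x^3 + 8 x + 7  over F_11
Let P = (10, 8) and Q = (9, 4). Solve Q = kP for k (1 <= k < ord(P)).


Enumerate multiples of P until we hit Q = (9, 4):
  1P = (10, 8)
  2P = (2, 3)
  3P = (3, 6)
  4P = (1, 4)
  5P = (4, 2)
  6P = (9, 4)
Match found at i = 6.

k = 6


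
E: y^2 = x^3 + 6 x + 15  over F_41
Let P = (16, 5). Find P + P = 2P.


Doubling: s = (3 x1^2 + a) / (2 y1)
s = (3*16^2 + 6) / (2*5) mod 41 = 20
x3 = s^2 - 2 x1 mod 41 = 20^2 - 2*16 = 40
y3 = s (x1 - x3) - y1 mod 41 = 20 * (16 - 40) - 5 = 7

2P = (40, 7)


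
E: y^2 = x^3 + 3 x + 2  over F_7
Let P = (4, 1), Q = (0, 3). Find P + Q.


P != Q, so use the chord formula.
s = (y2 - y1) / (x2 - x1) = (2) / (3) mod 7 = 3
x3 = s^2 - x1 - x2 mod 7 = 3^2 - 4 - 0 = 5
y3 = s (x1 - x3) - y1 mod 7 = 3 * (4 - 5) - 1 = 3

P + Q = (5, 3)


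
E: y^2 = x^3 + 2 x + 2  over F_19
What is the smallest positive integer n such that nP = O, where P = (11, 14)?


Compute successive multiples of P until we hit O:
  1P = (11, 14)
  2P = (4, 6)
  3P = (15, 14)
  4P = (12, 5)
  5P = (1, 10)
  6P = (14, 0)
  7P = (1, 9)
  8P = (12, 14)
  ... (continuing to 12P)
  12P = O

ord(P) = 12


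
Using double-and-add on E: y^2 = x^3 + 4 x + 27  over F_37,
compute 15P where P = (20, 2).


k = 15 = 1111_2 (binary, LSB first: 1111)
Double-and-add from P = (20, 2):
  bit 0 = 1: acc = O + (20, 2) = (20, 2)
  bit 1 = 1: acc = (20, 2) + (22, 25) = (7, 18)
  bit 2 = 1: acc = (7, 18) + (31, 3) = (15, 24)
  bit 3 = 1: acc = (15, 24) + (11, 25) = (18, 23)

15P = (18, 23)


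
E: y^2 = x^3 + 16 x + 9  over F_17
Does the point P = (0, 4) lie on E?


Check whether y^2 = x^3 + 16 x + 9 (mod 17) for (x, y) = (0, 4).
LHS: y^2 = 4^2 mod 17 = 16
RHS: x^3 + 16 x + 9 = 0^3 + 16*0 + 9 mod 17 = 9
LHS != RHS

No, not on the curve


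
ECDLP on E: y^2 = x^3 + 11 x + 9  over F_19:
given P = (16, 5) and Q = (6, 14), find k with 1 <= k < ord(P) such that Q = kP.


Enumerate multiples of P until we hit Q = (6, 14):
  1P = (16, 5)
  2P = (6, 14)
Match found at i = 2.

k = 2


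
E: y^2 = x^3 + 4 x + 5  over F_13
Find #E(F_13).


For each x in F_13, count y with y^2 = x^3 + 4 x + 5 mod 13:
  x = 1: RHS = 10, y in [6, 7]  -> 2 point(s)
  x = 7: RHS = 12, y in [5, 8]  -> 2 point(s)
  x = 8: RHS = 3, y in [4, 9]  -> 2 point(s)
  x = 9: RHS = 3, y in [4, 9]  -> 2 point(s)
  x = 12: RHS = 0, y in [0]  -> 1 point(s)
Affine points: 9. Add the point at infinity: total = 10.

#E(F_13) = 10


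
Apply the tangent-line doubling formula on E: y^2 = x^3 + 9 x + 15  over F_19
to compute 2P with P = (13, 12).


Doubling: s = (3 x1^2 + a) / (2 y1)
s = (3*13^2 + 9) / (2*12) mod 19 = 12
x3 = s^2 - 2 x1 mod 19 = 12^2 - 2*13 = 4
y3 = s (x1 - x3) - y1 mod 19 = 12 * (13 - 4) - 12 = 1

2P = (4, 1)


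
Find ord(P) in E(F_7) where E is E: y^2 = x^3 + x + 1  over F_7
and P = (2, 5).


Compute successive multiples of P until we hit O:
  1P = (2, 5)
  2P = (0, 6)
  3P = (0, 1)
  4P = (2, 2)
  5P = O

ord(P) = 5


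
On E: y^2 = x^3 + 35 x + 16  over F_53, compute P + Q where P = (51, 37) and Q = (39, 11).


P != Q, so use the chord formula.
s = (y2 - y1) / (x2 - x1) = (27) / (41) mod 53 = 11
x3 = s^2 - x1 - x2 mod 53 = 11^2 - 51 - 39 = 31
y3 = s (x1 - x3) - y1 mod 53 = 11 * (51 - 31) - 37 = 24

P + Q = (31, 24)


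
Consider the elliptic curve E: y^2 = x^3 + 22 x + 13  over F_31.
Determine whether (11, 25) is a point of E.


Check whether y^2 = x^3 + 22 x + 13 (mod 31) for (x, y) = (11, 25).
LHS: y^2 = 25^2 mod 31 = 5
RHS: x^3 + 22 x + 13 = 11^3 + 22*11 + 13 mod 31 = 5
LHS = RHS

Yes, on the curve


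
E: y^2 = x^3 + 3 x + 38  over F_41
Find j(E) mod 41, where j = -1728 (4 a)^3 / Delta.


Delta = -16(4 a^3 + 27 b^2) mod 41 = 1
-1728 * (4 a)^3 = -1728 * (4*3)^3 mod 41 = 5
j = 5 * 1^(-1) mod 41 = 5

j = 5 (mod 41)


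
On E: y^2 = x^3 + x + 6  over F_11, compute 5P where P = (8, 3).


k = 5 = 101_2 (binary, LSB first: 101)
Double-and-add from P = (8, 3):
  bit 0 = 1: acc = O + (8, 3) = (8, 3)
  bit 1 = 0: acc unchanged = (8, 3)
  bit 2 = 1: acc = (8, 3) + (2, 4) = (5, 2)

5P = (5, 2)


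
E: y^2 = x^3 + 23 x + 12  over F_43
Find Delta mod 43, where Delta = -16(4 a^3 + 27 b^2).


4 a^3 + 27 b^2 = 4*23^3 + 27*12^2 = 48668 + 3888 = 52556
Delta = -16 * (52556) = -840896
Delta mod 43 = 12

Delta = 12 (mod 43)


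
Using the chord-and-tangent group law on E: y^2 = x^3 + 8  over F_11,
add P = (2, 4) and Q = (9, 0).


P != Q, so use the chord formula.
s = (y2 - y1) / (x2 - x1) = (7) / (7) mod 11 = 1
x3 = s^2 - x1 - x2 mod 11 = 1^2 - 2 - 9 = 1
y3 = s (x1 - x3) - y1 mod 11 = 1 * (2 - 1) - 4 = 8

P + Q = (1, 8)


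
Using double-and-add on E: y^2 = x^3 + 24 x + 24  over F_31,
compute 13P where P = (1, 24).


k = 13 = 1101_2 (binary, LSB first: 1011)
Double-and-add from P = (1, 24):
  bit 0 = 1: acc = O + (1, 24) = (1, 24)
  bit 1 = 0: acc unchanged = (1, 24)
  bit 2 = 1: acc = (1, 24) + (23, 23) = (25, 25)
  bit 3 = 1: acc = (25, 25) + (20, 14) = (2, 7)

13P = (2, 7)


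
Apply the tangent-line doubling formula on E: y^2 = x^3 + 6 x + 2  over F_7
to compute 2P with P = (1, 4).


Doubling: s = (3 x1^2 + a) / (2 y1)
s = (3*1^2 + 6) / (2*4) mod 7 = 2
x3 = s^2 - 2 x1 mod 7 = 2^2 - 2*1 = 2
y3 = s (x1 - x3) - y1 mod 7 = 2 * (1 - 2) - 4 = 1

2P = (2, 1)


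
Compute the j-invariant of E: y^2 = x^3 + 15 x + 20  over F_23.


Delta = -16(4 a^3 + 27 b^2) mod 23 = 15
-1728 * (4 a)^3 = -1728 * (4*15)^3 mod 23 = 2
j = 2 * 15^(-1) mod 23 = 17

j = 17 (mod 23)


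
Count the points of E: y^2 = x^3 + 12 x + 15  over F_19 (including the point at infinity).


For each x in F_19, count y with y^2 = x^3 + 12 x + 15 mod 19:
  x = 1: RHS = 9, y in [3, 16]  -> 2 point(s)
  x = 2: RHS = 9, y in [3, 16]  -> 2 point(s)
  x = 7: RHS = 5, y in [9, 10]  -> 2 point(s)
  x = 9: RHS = 16, y in [4, 15]  -> 2 point(s)
  x = 12: RHS = 6, y in [5, 14]  -> 2 point(s)
  x = 14: RHS = 1, y in [1, 18]  -> 2 point(s)
  x = 15: RHS = 17, y in [6, 13]  -> 2 point(s)
  x = 16: RHS = 9, y in [3, 16]  -> 2 point(s)
Affine points: 16. Add the point at infinity: total = 17.

#E(F_19) = 17


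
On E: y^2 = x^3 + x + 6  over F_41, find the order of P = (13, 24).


Compute successive multiples of P until we hit O:
  1P = (13, 24)
  2P = (6, 33)
  3P = (27, 35)
  4P = (24, 23)
  5P = (24, 18)
  6P = (27, 6)
  7P = (6, 8)
  8P = (13, 17)
  ... (continuing to 9P)
  9P = O

ord(P) = 9


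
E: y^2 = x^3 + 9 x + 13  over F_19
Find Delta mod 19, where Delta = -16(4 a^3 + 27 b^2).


4 a^3 + 27 b^2 = 4*9^3 + 27*13^2 = 2916 + 4563 = 7479
Delta = -16 * (7479) = -119664
Delta mod 19 = 17

Delta = 17 (mod 19)


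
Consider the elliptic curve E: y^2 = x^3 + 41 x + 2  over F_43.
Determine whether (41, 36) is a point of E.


Check whether y^2 = x^3 + 41 x + 2 (mod 43) for (x, y) = (41, 36).
LHS: y^2 = 36^2 mod 43 = 6
RHS: x^3 + 41 x + 2 = 41^3 + 41*41 + 2 mod 43 = 41
LHS != RHS

No, not on the curve


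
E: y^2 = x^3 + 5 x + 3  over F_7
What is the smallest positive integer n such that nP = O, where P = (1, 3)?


Compute successive multiples of P until we hit O:
  1P = (1, 3)
  2P = (6, 2)
  3P = (2, 0)
  4P = (6, 5)
  5P = (1, 4)
  6P = O

ord(P) = 6


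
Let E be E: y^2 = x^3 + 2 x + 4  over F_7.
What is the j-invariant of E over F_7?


Delta = -16(4 a^3 + 27 b^2) mod 7 = 3
-1728 * (4 a)^3 = -1728 * (4*2)^3 mod 7 = 1
j = 1 * 3^(-1) mod 7 = 5

j = 5 (mod 7)


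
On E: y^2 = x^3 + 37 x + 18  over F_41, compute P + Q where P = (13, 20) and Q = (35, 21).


P != Q, so use the chord formula.
s = (y2 - y1) / (x2 - x1) = (1) / (22) mod 41 = 28
x3 = s^2 - x1 - x2 mod 41 = 28^2 - 13 - 35 = 39
y3 = s (x1 - x3) - y1 mod 41 = 28 * (13 - 39) - 20 = 31

P + Q = (39, 31)


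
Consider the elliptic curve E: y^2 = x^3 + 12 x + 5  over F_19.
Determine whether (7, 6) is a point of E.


Check whether y^2 = x^3 + 12 x + 5 (mod 19) for (x, y) = (7, 6).
LHS: y^2 = 6^2 mod 19 = 17
RHS: x^3 + 12 x + 5 = 7^3 + 12*7 + 5 mod 19 = 14
LHS != RHS

No, not on the curve


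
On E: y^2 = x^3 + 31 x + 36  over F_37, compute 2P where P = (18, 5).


Doubling: s = (3 x1^2 + a) / (2 y1)
s = (3*18^2 + 31) / (2*5) mod 37 = 30
x3 = s^2 - 2 x1 mod 37 = 30^2 - 2*18 = 13
y3 = s (x1 - x3) - y1 mod 37 = 30 * (18 - 13) - 5 = 34

2P = (13, 34)


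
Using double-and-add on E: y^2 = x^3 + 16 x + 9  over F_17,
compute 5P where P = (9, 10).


k = 5 = 101_2 (binary, LSB first: 101)
Double-and-add from P = (9, 10):
  bit 0 = 1: acc = O + (9, 10) = (9, 10)
  bit 1 = 0: acc unchanged = (9, 10)
  bit 2 = 1: acc = (9, 10) + (14, 11) = (9, 7)

5P = (9, 7)


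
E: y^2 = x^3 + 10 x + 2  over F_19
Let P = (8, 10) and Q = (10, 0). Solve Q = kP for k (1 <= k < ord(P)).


Enumerate multiples of P until we hit Q = (10, 0):
  1P = (8, 10)
  2P = (14, 13)
  3P = (2, 12)
  4P = (7, 15)
  5P = (10, 0)
Match found at i = 5.

k = 5


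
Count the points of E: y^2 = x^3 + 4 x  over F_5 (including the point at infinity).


For each x in F_5, count y with y^2 = x^3 + 4 x + 0 mod 5:
  x = 0: RHS = 0, y in [0]  -> 1 point(s)
  x = 1: RHS = 0, y in [0]  -> 1 point(s)
  x = 2: RHS = 1, y in [1, 4]  -> 2 point(s)
  x = 3: RHS = 4, y in [2, 3]  -> 2 point(s)
  x = 4: RHS = 0, y in [0]  -> 1 point(s)
Affine points: 7. Add the point at infinity: total = 8.

#E(F_5) = 8


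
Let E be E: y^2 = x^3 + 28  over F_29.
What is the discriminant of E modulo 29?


4 a^3 + 27 b^2 = 4*0^3 + 27*28^2 = 0 + 21168 = 21168
Delta = -16 * (21168) = -338688
Delta mod 29 = 3

Delta = 3 (mod 29)


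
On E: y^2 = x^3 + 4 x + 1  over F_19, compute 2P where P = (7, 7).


k = 2 = 10_2 (binary, LSB first: 01)
Double-and-add from P = (7, 7):
  bit 0 = 0: acc unchanged = O
  bit 1 = 1: acc = O + (2, 13) = (2, 13)

2P = (2, 13)


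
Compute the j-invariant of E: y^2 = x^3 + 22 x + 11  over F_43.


Delta = -16(4 a^3 + 27 b^2) mod 43 = 8
-1728 * (4 a)^3 = -1728 * (4*22)^3 mod 43 = 22
j = 22 * 8^(-1) mod 43 = 35

j = 35 (mod 43)


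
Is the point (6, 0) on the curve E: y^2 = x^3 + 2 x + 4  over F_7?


Check whether y^2 = x^3 + 2 x + 4 (mod 7) for (x, y) = (6, 0).
LHS: y^2 = 0^2 mod 7 = 0
RHS: x^3 + 2 x + 4 = 6^3 + 2*6 + 4 mod 7 = 1
LHS != RHS

No, not on the curve


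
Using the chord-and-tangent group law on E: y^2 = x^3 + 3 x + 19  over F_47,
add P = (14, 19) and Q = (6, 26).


P != Q, so use the chord formula.
s = (y2 - y1) / (x2 - x1) = (7) / (39) mod 47 = 5
x3 = s^2 - x1 - x2 mod 47 = 5^2 - 14 - 6 = 5
y3 = s (x1 - x3) - y1 mod 47 = 5 * (14 - 5) - 19 = 26

P + Q = (5, 26)


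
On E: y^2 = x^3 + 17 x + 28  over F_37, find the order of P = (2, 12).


Compute successive multiples of P until we hit O:
  1P = (2, 12)
  2P = (29, 34)
  3P = (36, 11)
  4P = (32, 15)
  5P = (13, 35)
  6P = (12, 31)
  7P = (7, 34)
  8P = (0, 19)
  ... (continuing to 37P)
  37P = O

ord(P) = 37


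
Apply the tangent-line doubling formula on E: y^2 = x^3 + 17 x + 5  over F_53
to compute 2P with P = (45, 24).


Doubling: s = (3 x1^2 + a) / (2 y1)
s = (3*45^2 + 17) / (2*24) mod 53 = 43
x3 = s^2 - 2 x1 mod 53 = 43^2 - 2*45 = 10
y3 = s (x1 - x3) - y1 mod 53 = 43 * (45 - 10) - 24 = 50

2P = (10, 50)


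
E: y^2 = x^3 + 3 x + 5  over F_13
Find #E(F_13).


For each x in F_13, count y with y^2 = x^3 + 3 x + 5 mod 13:
  x = 1: RHS = 9, y in [3, 10]  -> 2 point(s)
  x = 4: RHS = 3, y in [4, 9]  -> 2 point(s)
  x = 11: RHS = 4, y in [2, 11]  -> 2 point(s)
  x = 12: RHS = 1, y in [1, 12]  -> 2 point(s)
Affine points: 8. Add the point at infinity: total = 9.

#E(F_13) = 9


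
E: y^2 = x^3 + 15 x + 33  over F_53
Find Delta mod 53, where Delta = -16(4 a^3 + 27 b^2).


4 a^3 + 27 b^2 = 4*15^3 + 27*33^2 = 13500 + 29403 = 42903
Delta = -16 * (42903) = -686448
Delta mod 53 = 8

Delta = 8 (mod 53)


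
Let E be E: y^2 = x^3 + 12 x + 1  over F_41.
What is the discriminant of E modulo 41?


4 a^3 + 27 b^2 = 4*12^3 + 27*1^2 = 6912 + 27 = 6939
Delta = -16 * (6939) = -111024
Delta mod 41 = 4

Delta = 4 (mod 41)


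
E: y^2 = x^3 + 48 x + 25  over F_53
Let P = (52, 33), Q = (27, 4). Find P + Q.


P != Q, so use the chord formula.
s = (y2 - y1) / (x2 - x1) = (24) / (28) mod 53 = 16
x3 = s^2 - x1 - x2 mod 53 = 16^2 - 52 - 27 = 18
y3 = s (x1 - x3) - y1 mod 53 = 16 * (52 - 18) - 33 = 34

P + Q = (18, 34)


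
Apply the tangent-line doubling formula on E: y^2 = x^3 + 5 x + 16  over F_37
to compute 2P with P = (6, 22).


Doubling: s = (3 x1^2 + a) / (2 y1)
s = (3*6^2 + 5) / (2*22) mod 37 = 32
x3 = s^2 - 2 x1 mod 37 = 32^2 - 2*6 = 13
y3 = s (x1 - x3) - y1 mod 37 = 32 * (6 - 13) - 22 = 13

2P = (13, 13)
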